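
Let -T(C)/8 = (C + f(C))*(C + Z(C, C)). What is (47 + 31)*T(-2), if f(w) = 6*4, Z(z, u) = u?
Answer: 54912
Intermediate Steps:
f(w) = 24
T(C) = -16*C*(24 + C) (T(C) = -8*(C + 24)*(C + C) = -8*(24 + C)*2*C = -16*C*(24 + C))
(47 + 31)*T(-2) = (47 + 31)*(16*(-2)*(-24 - 1*(-2))) = 78*(16*(-2)*(-24 + 2)) = 78*(16*(-2)*(-22)) = 78*704 = 54912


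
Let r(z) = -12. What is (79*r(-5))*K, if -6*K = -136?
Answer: -21488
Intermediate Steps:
K = 68/3 (K = -⅙*(-136) = 68/3 ≈ 22.667)
(79*r(-5))*K = (79*(-12))*(68/3) = -948*68/3 = -21488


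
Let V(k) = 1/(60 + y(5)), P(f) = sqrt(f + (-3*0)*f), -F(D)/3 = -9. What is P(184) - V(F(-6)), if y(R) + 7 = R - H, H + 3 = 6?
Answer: -1/55 + 2*sqrt(46) ≈ 13.546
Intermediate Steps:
H = 3 (H = -3 + 6 = 3)
F(D) = 27 (F(D) = -3*(-9) = 27)
y(R) = -10 + R (y(R) = -7 + (R - 1*3) = -7 + (R - 3) = -7 + (-3 + R) = -10 + R)
P(f) = sqrt(f) (P(f) = sqrt(f + 0*f) = sqrt(f + 0) = sqrt(f))
V(k) = 1/55 (V(k) = 1/(60 + (-10 + 5)) = 1/(60 - 5) = 1/55)
P(184) - V(F(-6)) = sqrt(184) - 1*1/55 = 2*sqrt(46) - 1/55 = -1/55 + 2*sqrt(46)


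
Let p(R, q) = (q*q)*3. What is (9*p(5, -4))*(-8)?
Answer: -3456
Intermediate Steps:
p(R, q) = 3*q**2 (p(R, q) = q**2*3 = 3*q**2)
(9*p(5, -4))*(-8) = (9*(3*(-4)**2))*(-8) = (9*(3*16))*(-8) = (9*48)*(-8) = 432*(-8) = -3456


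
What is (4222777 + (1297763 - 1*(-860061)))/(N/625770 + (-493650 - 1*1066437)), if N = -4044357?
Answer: -147881062510/36157766161 ≈ -4.0899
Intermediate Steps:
(4222777 + (1297763 - 1*(-860061)))/(N/625770 + (-493650 - 1*1066437)) = (4222777 + (1297763 - 1*(-860061)))/(-4044357/625770 + (-493650 - 1*1066437)) = (4222777 + (1297763 + 860061))/(-4044357*1/625770 + (-493650 - 1066437)) = (4222777 + 2157824)/(-449373/69530 - 1560087) = 6380601/(-108473298483/69530) = 6380601*(-69530/108473298483) = -147881062510/36157766161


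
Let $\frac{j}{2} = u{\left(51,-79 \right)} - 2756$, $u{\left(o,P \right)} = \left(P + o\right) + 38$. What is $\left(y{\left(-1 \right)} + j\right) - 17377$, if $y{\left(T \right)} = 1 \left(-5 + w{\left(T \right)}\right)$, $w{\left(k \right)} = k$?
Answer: $-22875$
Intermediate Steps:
$u{\left(o,P \right)} = 38 + P + o$
$j = -5492$ ($j = 2 \left(\left(38 - 79 + 51\right) - 2756\right) = 2 \left(10 - 2756\right) = 2 \left(-2746\right) = -5492$)
$y{\left(T \right)} = -5 + T$ ($y{\left(T \right)} = 1 \left(-5 + T\right) = -5 + T$)
$\left(y{\left(-1 \right)} + j\right) - 17377 = \left(\left(-5 - 1\right) - 5492\right) - 17377 = \left(-6 - 5492\right) - 17377 = -5498 - 17377 = -22875$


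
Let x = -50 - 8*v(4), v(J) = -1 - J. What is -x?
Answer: 10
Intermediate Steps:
x = -10 (x = -50 - 8*(-1 - 1*4) = -50 - 8*(-1 - 4) = -50 - 8*(-5) = -50 + 40 = -10)
-x = -1*(-10) = 10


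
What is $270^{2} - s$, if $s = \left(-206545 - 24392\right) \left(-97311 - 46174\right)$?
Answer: $-33135922545$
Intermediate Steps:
$s = 33135995445$ ($s = \left(-230937\right) \left(-143485\right) = 33135995445$)
$270^{2} - s = 270^{2} - 33135995445 = 72900 - 33135995445 = -33135922545$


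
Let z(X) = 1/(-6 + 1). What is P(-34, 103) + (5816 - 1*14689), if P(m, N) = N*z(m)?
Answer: -44468/5 ≈ -8893.6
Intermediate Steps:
z(X) = -1/5 (z(X) = 1/(-5) = -1/5)
P(m, N) = -N/5 (P(m, N) = N*(-1/5) = -N/5)
P(-34, 103) + (5816 - 1*14689) = -1/5*103 + (5816 - 1*14689) = -103/5 + (5816 - 14689) = -103/5 - 8873 = -44468/5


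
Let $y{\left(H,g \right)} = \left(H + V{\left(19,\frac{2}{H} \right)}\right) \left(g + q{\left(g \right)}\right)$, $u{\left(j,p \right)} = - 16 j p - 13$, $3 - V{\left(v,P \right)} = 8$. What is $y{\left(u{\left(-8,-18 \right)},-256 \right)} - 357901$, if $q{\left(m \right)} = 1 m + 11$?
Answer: $805421$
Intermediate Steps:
$V{\left(v,P \right)} = -5$ ($V{\left(v,P \right)} = 3 - 8 = -5$)
$q{\left(m \right)} = 11 + m$ ($q{\left(m \right)} = m + 11 = 11 + m$)
$u{\left(j,p \right)} = -13 - 16 j p$ ($u{\left(j,p \right)} = - 16 j p - 13 = -13 - 16 j p$)
$y{\left(H,g \right)} = \left(-5 + H\right) \left(11 + 2 g\right)$ ($y{\left(H,g \right)} = \left(H - 5\right) \left(g + \left(11 + g\right)\right) = \left(-5 + H\right) \left(11 + 2 g\right)$)
$y{\left(u{\left(-8,-18 \right)},-256 \right)} - 357901 = \left(-55 - -2560 + \left(-13 - \left(-128\right) \left(-18\right)\right) \left(-256\right) + \left(-13 - \left(-128\right) \left(-18\right)\right) \left(11 - 256\right)\right) - 357901 = \left(-55 + 2560 + \left(-13 - 2304\right) \left(-256\right) + \left(-13 - 2304\right) \left(-245\right)\right) - 357901 = \left(-55 + 2560 - -593152 - -567665\right) - 357901 = \left(-55 + 2560 + 593152 + 567665\right) - 357901 = 1163322 - 357901 = 805421$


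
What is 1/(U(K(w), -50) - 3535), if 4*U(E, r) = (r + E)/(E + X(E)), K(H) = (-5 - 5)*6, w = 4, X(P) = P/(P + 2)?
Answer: -684/2417621 ≈ -0.00028292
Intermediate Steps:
X(P) = P/(2 + P)
K(H) = -60 (K(H) = -10*6 = -60)
U(E, r) = (E + r)/(4*(E + E/(2 + E))) (U(E, r) = ((r + E)/(E + E/(2 + E)))/4 = ((E + r)/(E + E/(2 + E)))/4 = (E + r)/(4*(E + E/(2 + E))))
1/(U(K(w), -50) - 3535) = 1/((¼)*(2 - 60)*(-60 - 50)/(-60*(3 - 60)) - 3535) = 1/((¼)*(-1/60)*(-58)*(-110)/(-57) - 3535) = 1/((¼)*(-1/60)*(-1/57)*(-58)*(-110) - 3535) = 1/(319/684 - 3535) = 1/(-2417621/684) = -684/2417621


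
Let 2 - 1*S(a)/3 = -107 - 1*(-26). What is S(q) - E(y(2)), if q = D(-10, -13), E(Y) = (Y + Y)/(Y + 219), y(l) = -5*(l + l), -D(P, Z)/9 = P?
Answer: 49591/199 ≈ 249.20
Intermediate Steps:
D(P, Z) = -9*P
y(l) = -10*l
E(Y) = 2*Y/(219 + Y) (E(Y) = (2*Y)/(219 + Y) = 2*Y/(219 + Y))
q = 90 (q = -9*(-10) = 90)
S(a) = 249 (S(a) = 6 - 3*(-107 - 1*(-26)) = 6 - 3*(-107 + 26) = 6 - 3*(-81) = 6 + 243 = 249)
S(q) - E(y(2)) = 249 - 2*(-10*2)/(219 - 10*2) = 249 - 2*(-20)/(219 - 20) = 249 - 2*(-20)/199 = 249 - 1*(-40/199) = 249 + 40/199 = 49591/199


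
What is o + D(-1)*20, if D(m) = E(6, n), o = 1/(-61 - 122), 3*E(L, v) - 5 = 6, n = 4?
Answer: 4473/61 ≈ 73.328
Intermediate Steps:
E(L, v) = 11/3 (E(L, v) = 5/3 + (1/3)*6 = 5/3 + 2 = 11/3)
o = -1/183 (o = 1/(-183) = -1/183 ≈ -0.0054645)
D(m) = 11/3
o + D(-1)*20 = -1/183 + (11/3)*20 = -1/183 + 220/3 = 4473/61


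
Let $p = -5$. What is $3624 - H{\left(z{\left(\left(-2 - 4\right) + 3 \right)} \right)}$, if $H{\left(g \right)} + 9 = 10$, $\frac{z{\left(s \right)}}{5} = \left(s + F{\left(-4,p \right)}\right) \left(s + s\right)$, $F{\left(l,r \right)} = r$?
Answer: $3623$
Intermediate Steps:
$z{\left(s \right)} = 10 s \left(-5 + s\right)$ ($z{\left(s \right)} = 5 \left(s - 5\right) \left(s + s\right) = 5 \left(-5 + s\right) 2 s = 5 \cdot 2 s \left(-5 + s\right) = 10 s \left(-5 + s\right)$)
$H{\left(g \right)} = 1$ ($H{\left(g \right)} = -9 + 10 = 1$)
$3624 - H{\left(z{\left(\left(-2 - 4\right) + 3 \right)} \right)} = 3624 - 1 = 3623$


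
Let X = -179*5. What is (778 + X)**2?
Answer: 13689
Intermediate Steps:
X = -895
(778 + X)**2 = (778 - 895)**2 = (-117)**2 = 13689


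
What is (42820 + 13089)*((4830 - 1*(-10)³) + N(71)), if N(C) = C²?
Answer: 607786739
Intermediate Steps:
(42820 + 13089)*((4830 - 1*(-10)³) + N(71)) = (42820 + 13089)*((4830 - 1*(-10)³) + 71²) = 55909*((4830 - 1*(-1000)) + 5041) = 55909*((4830 + 1000) + 5041) = 55909*(5830 + 5041) = 55909*10871 = 607786739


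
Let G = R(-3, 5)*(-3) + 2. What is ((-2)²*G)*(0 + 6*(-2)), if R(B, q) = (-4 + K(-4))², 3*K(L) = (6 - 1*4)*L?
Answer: 6304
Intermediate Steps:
K(L) = 2*L/3 (K(L) = ((6 - 1*4)*L)/3 = ((6 - 4)*L)/3 = (2*L)/3 = 2*L/3)
R(B, q) = 400/9 (R(B, q) = (-4 + (⅔)*(-4))² = (-4 - 8/3)² = (-20/3)² = 400/9)
G = -394/3 (G = (400/9)*(-3) + 2 = -400/3 + 2 = -394/3 ≈ -131.33)
((-2)²*G)*(0 + 6*(-2)) = ((-2)²*(-394/3))*(0 + 6*(-2)) = (4*(-394/3))*(0 - 12) = -1576/3*(-12) = 6304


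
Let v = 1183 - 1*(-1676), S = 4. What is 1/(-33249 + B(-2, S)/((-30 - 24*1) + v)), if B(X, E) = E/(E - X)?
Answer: -8415/279790333 ≈ -3.0076e-5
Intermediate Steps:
v = 2859 (v = 1183 + 1676 = 2859)
1/(-33249 + B(-2, S)/((-30 - 24*1) + v)) = 1/(-33249 + (4/(4 - 1*(-2)))/((-30 - 24*1) + 2859)) = 1/(-33249 + (4/(4 + 2))/((-30 - 24) + 2859)) = 1/(-33249 + (4/6)/(-54 + 2859)) = 1/(-33249 + (4*(⅙))/2805) = 1/(-33249 + (⅔)*(1/2805)) = 1/(-33249 + 2/8415) = 1/(-279790333/8415) = -8415/279790333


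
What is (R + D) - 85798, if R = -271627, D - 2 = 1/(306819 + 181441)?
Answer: -174515353979/488260 ≈ -3.5742e+5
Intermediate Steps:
D = 976521/488260 (D = 2 + 1/(306819 + 181441) = 2 + 1/488260 = 976521/488260 ≈ 2.0000)
(R + D) - 85798 = (-271627 + 976521/488260) - 85798 = -132623622499/488260 - 85798 = -174515353979/488260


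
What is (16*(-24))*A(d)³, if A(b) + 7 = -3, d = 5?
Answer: 384000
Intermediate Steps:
A(b) = -10 (A(b) = -7 - 3 = -10)
(16*(-24))*A(d)³ = (16*(-24))*(-10)³ = -384*(-1000) = 384000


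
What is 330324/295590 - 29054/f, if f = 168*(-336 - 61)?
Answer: 2551613447/1642889220 ≈ 1.5531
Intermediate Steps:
f = -66696 (f = 168*(-397) = -66696)
330324/295590 - 29054/f = 330324/295590 - 29054/(-66696) = 330324*(1/295590) - 29054*(-1/66696) = 55054/49265 + 14527/33348 = 2551613447/1642889220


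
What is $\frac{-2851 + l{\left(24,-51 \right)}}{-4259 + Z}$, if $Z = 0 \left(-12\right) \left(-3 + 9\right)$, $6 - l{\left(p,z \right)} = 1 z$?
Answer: $\frac{2794}{4259} \approx 0.65602$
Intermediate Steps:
$l{\left(p,z \right)} = 6 - z$ ($l{\left(p,z \right)} = 6 - 1 z = 6 - z$)
$Z = 0$ ($Z = 0 \cdot 6 = 0$)
$\frac{-2851 + l{\left(24,-51 \right)}}{-4259 + Z} = \frac{-2851 + \left(6 - -51\right)}{-4259 + 0} = \frac{-2851 + \left(6 + 51\right)}{-4259} = \left(-2851 + 57\right) \left(- \frac{1}{4259}\right) = \left(-2794\right) \left(- \frac{1}{4259}\right) = \frac{2794}{4259}$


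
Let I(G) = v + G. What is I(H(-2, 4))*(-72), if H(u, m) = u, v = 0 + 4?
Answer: -144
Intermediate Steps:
v = 4
I(G) = 4 + G
I(H(-2, 4))*(-72) = (4 - 2)*(-72) = 2*(-72) = -144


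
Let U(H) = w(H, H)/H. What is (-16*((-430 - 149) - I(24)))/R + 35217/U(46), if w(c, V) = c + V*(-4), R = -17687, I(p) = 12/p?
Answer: -207636965/17687 ≈ -11740.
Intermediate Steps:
w(c, V) = c - 4*V
U(H) = -3 (U(H) = (H - 4*H)/H = (-3*H)/H = -3)
(-16*((-430 - 149) - I(24)))/R + 35217/U(46) = -16*((-430 - 149) - 12/24)/(-17687) + 35217/(-3) = -16*(-579 - 12/24)*(-1/17687) + 35217*(-1/3) = -16*(-579 - 1*1/2)*(-1/17687) - 11739 = -16*(-579 - 1/2)*(-1/17687) - 11739 = -16*(-1159/2)*(-1/17687) - 11739 = 9272*(-1/17687) - 11739 = -9272/17687 - 11739 = -207636965/17687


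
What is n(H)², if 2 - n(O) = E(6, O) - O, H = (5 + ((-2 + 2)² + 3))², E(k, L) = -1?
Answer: 4489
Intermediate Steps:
H = 64 (H = (5 + (0² + 3))² = (5 + (0 + 3))² = (5 + 3)² = 8² = 64)
n(O) = 3 + O (n(O) = 2 - (-1 - O) = 2 + (1 + O) = 3 + O)
n(H)² = (3 + 64)² = 67² = 4489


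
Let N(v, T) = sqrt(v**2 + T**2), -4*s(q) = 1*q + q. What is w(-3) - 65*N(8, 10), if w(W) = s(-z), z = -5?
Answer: -5/2 - 130*sqrt(41) ≈ -834.91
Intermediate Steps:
s(q) = -q/2 (s(q) = -(1*q + q)/4 = -(q + q)/4 = -q/2)
w(W) = -5/2 (w(W) = -(-1)*(-5)/2 = -1/2*5 = -5/2)
N(v, T) = sqrt(T**2 + v**2)
w(-3) - 65*N(8, 10) = -5/2 - 65*sqrt(10**2 + 8**2) = -5/2 - 65*sqrt(100 + 64) = -5/2 - 130*sqrt(41)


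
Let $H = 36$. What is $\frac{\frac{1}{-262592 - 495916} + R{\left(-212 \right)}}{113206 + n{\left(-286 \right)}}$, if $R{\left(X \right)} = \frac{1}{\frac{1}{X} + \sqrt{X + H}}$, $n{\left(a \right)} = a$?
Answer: $- \frac{56237947}{225836547044162400} - \frac{22472 i \sqrt{11}}{111651696675} \approx -2.4902 \cdot 10^{-10} - 6.6753 \cdot 10^{-7} i$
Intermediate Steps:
$R{\left(X \right)} = \frac{1}{\frac{1}{X} + \sqrt{36 + X}}$ ($R{\left(X \right)} = \frac{1}{\frac{1}{X} + \sqrt{X + 36}} = \frac{1}{\frac{1}{X} + \sqrt{36 + X}}$)
$\frac{\frac{1}{-262592 - 495916} + R{\left(-212 \right)}}{113206 + n{\left(-286 \right)}} = \frac{\frac{1}{-262592 - 495916} - \frac{212}{1 - 212 \sqrt{36 - 212}}}{113206 - 286} = \frac{\frac{1}{-758508} - \frac{212}{1 - 212 \sqrt{-176}}}{112920} = \left(- \frac{1}{758508} - \frac{212}{1 - 212 \cdot 4 i \sqrt{11}}\right) \frac{1}{112920} = \left(- \frac{1}{758508} - \frac{212}{1 - 848 i \sqrt{11}}\right) \frac{1}{112920} = - \frac{1}{85650723360} - \frac{53}{28230 \left(1 - 848 i \sqrt{11}\right)}$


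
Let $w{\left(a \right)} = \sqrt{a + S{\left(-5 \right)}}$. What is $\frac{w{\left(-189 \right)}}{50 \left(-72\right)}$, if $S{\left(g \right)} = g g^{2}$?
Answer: $- \frac{i \sqrt{314}}{3600} \approx - 0.0049222 i$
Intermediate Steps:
$S{\left(g \right)} = g^{3}$
$w{\left(a \right)} = \sqrt{-125 + a}$ ($w{\left(a \right)} = \sqrt{a + \left(-5\right)^{3}} = \sqrt{a - 125} = \sqrt{-125 + a}$)
$\frac{w{\left(-189 \right)}}{50 \left(-72\right)} = \frac{\sqrt{-125 - 189}}{50 \left(-72\right)} = \frac{\sqrt{-314}}{-3600} = i \sqrt{314} \left(- \frac{1}{3600}\right) = - \frac{i \sqrt{314}}{3600}$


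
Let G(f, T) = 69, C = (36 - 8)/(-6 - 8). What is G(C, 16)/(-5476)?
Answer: -69/5476 ≈ -0.012600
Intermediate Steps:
C = -2 (C = 28/(-14) = 28*(-1/14) = -2)
G(C, 16)/(-5476) = 69/(-5476) = 69*(-1/5476) = -69/5476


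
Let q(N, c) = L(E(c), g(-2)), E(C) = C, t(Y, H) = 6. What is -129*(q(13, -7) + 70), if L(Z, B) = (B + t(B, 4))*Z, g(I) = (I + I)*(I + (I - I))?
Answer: 3612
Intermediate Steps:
g(I) = 2*I² (g(I) = (2*I)*(I + 0) = (2*I)*I = 2*I²)
L(Z, B) = Z*(6 + B) (L(Z, B) = (B + 6)*Z = (6 + B)*Z = Z*(6 + B))
q(N, c) = 14*c (q(N, c) = c*(6 + 2*(-2)²) = c*(6 + 2*4) = c*(6 + 8) = c*14 = 14*c)
-129*(q(13, -7) + 70) = -129*(14*(-7) + 70) = -129*(-98 + 70) = -129*(-28) = 3612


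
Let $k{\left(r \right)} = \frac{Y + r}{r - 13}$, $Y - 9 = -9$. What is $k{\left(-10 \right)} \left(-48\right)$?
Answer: $- \frac{480}{23} \approx -20.87$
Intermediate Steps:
$Y = 0$ ($Y = 9 - 9 = 0$)
$k{\left(r \right)} = \frac{r}{-13 + r}$ ($k{\left(r \right)} = \frac{0 + r}{r - 13} = \frac{r}{-13 + r}$)
$k{\left(-10 \right)} \left(-48\right) = - \frac{10}{-13 - 10} \left(-48\right) = - \frac{10}{-23} \left(-48\right) = \left(-10\right) \left(- \frac{1}{23}\right) \left(-48\right) = \frac{10}{23} \left(-48\right) = - \frac{480}{23}$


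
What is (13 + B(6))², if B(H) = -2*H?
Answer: 1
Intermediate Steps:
(13 + B(6))² = (13 - 2*6)² = (13 - 12)² = 1² = 1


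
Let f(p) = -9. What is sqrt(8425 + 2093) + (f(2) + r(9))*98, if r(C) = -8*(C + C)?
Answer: -14994 + sqrt(10518) ≈ -14891.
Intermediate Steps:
r(C) = -16*C
sqrt(8425 + 2093) + (f(2) + r(9))*98 = sqrt(8425 + 2093) + (-9 - 16*9)*98 = sqrt(10518) + (-9 - 144)*98 = sqrt(10518) - 153*98 = sqrt(10518) - 14994 = -14994 + sqrt(10518)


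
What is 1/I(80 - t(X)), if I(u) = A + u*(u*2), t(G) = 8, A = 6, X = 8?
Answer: 1/10374 ≈ 9.6395e-5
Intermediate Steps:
I(u) = 6 + 2*u² (I(u) = 6 + u*(u*2) = 6 + u*(2*u) = 6 + 2*u²)
1/I(80 - t(X)) = 1/(6 + 2*(80 - 1*8)²) = 1/(6 + 2*(80 - 8)²) = 1/(6 + 2*72²) = 1/(6 + 2*5184) = 1/(6 + 10368) = 1/10374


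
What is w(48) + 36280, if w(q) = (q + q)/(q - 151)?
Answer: 3736744/103 ≈ 36279.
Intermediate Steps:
w(q) = 2*q/(-151 + q) (w(q) = (2*q)/(-151 + q) = 2*q/(-151 + q))
w(48) + 36280 = 2*48/(-151 + 48) + 36280 = 2*48/(-103) + 36280 = 2*48*(-1/103) + 36280 = -96/103 + 36280 = 3736744/103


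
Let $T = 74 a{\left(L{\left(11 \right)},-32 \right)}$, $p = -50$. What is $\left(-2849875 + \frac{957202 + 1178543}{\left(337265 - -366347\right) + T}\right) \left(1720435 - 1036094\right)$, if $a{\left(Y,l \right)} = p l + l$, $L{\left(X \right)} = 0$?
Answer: $- \frac{228362715506315065}{117092} \approx -1.9503 \cdot 10^{12}$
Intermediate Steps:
$a{\left(Y,l \right)} = - 49 l$ ($a{\left(Y,l \right)} = - 50 l + l = - 49 l$)
$T = 116032$ ($T = 74 \left(\left(-49\right) \left(-32\right)\right) = 74 \cdot 1568 = 116032$)
$\left(-2849875 + \frac{957202 + 1178543}{\left(337265 - -366347\right) + T}\right) \left(1720435 - 1036094\right) = \left(-2849875 + \frac{957202 + 1178543}{\left(337265 - -366347\right) + 116032}\right) \left(1720435 - 1036094\right) = \left(-2849875 + \frac{2135745}{\left(337265 + 366347\right) + 116032}\right) 684341 = \left(-2849875 + \frac{2135745}{703612 + 116032}\right) 684341 = \left(-2849875 + \frac{2135745}{819644}\right) 684341 = \left(- \frac{2335880808755}{819644}\right) 684341 = - \frac{228362715506315065}{117092}$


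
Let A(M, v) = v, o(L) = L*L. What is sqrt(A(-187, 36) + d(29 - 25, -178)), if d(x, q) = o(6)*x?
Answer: 6*sqrt(5) ≈ 13.416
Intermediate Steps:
o(L) = L**2
d(x, q) = 36*x (d(x, q) = 6**2*x = 36*x)
sqrt(A(-187, 36) + d(29 - 25, -178)) = sqrt(36 + 36*(29 - 25)) = sqrt(36 + 36*4) = sqrt(36 + 144) = sqrt(180) = 6*sqrt(5)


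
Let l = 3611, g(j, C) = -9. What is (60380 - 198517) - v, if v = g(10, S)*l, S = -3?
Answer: -105638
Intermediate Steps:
v = -32499 (v = -9*3611 = -32499)
(60380 - 198517) - v = (60380 - 198517) - 1*(-32499) = -138137 + 32499 = -105638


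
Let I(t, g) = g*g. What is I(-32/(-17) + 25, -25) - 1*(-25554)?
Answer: 26179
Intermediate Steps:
I(t, g) = g**2
I(-32/(-17) + 25, -25) - 1*(-25554) = (-25)**2 - 1*(-25554) = 625 + 25554 = 26179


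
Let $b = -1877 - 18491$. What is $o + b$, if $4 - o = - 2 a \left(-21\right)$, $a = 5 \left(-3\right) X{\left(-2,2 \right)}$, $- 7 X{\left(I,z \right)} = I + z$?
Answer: $-20364$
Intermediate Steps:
$X{\left(I,z \right)} = - \frac{I}{7} - \frac{z}{7}$ ($X{\left(I,z \right)} = - \frac{I + z}{7} = - \frac{I}{7} - \frac{z}{7}$)
$a = 0$ ($a = 5 \left(-3\right) \left(\left(- \frac{1}{7}\right) \left(-2\right) - \frac{2}{7}\right) = - 15 \left(\frac{2}{7} - \frac{2}{7}\right) = \left(-15\right) 0 = 0$)
$b = -20368$
$o = 4$ ($o = 4 - \left(-2\right) 0 \left(-21\right) = 4 - 0 \left(-21\right) = 4 - 0 = 4 + 0 = 4$)
$o + b = 4 - 20368 = -20364$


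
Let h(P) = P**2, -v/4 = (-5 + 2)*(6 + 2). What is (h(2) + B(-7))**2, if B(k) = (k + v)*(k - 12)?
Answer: 2845969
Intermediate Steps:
v = 96 (v = -4*(-5 + 2)*(6 + 2) = -(-12)*8 = -4*(-24) = 96)
B(k) = (-12 + k)*(96 + k) (B(k) = (k + 96)*(k - 12) = (96 + k)*(-12 + k) = (-12 + k)*(96 + k))
(h(2) + B(-7))**2 = (2**2 + (-1152 + (-7)**2 + 84*(-7)))**2 = (4 + (-1152 + 49 - 588))**2 = (4 - 1691)**2 = (-1687)**2 = 2845969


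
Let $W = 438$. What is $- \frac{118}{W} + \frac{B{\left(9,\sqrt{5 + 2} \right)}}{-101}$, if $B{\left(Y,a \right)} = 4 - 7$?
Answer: $- \frac{5302}{22119} \approx -0.2397$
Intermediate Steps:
$B{\left(Y,a \right)} = -3$
$- \frac{118}{W} + \frac{B{\left(9,\sqrt{5 + 2} \right)}}{-101} = - \frac{118}{438} - \frac{3}{-101} = \left(-118\right) \frac{1}{438} - - \frac{3}{101} = - \frac{59}{219} + \frac{3}{101} = - \frac{5302}{22119}$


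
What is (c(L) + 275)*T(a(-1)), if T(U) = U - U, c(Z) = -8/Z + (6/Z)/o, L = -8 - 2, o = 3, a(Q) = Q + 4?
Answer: 0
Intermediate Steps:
a(Q) = 4 + Q
L = -10
c(Z) = -6/Z (c(Z) = -8/Z + (6/Z)/3 = -8/Z + (6/Z)*(⅓) = -8/Z + 2/Z = -6/Z)
T(U) = 0
(c(L) + 275)*T(a(-1)) = (-6/(-10) + 275)*0 = (-6*(-⅒) + 275)*0 = (⅗ + 275)*0 = (1378/5)*0 = 0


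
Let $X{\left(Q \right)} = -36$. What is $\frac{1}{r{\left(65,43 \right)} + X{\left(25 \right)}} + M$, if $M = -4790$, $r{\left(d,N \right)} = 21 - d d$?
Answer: $- \frac{20309601}{4240} \approx -4790.0$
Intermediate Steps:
$r{\left(d,N \right)} = 21 - d^{2}$
$\frac{1}{r{\left(65,43 \right)} + X{\left(25 \right)}} + M = \frac{1}{\left(21 - 65^{2}\right) - 36} - 4790 = \frac{1}{\left(21 - 4225\right) - 36} - 4790 = \frac{1}{-4204 - 36} - 4790 = \frac{1}{-4240} - 4790 = - \frac{1}{4240} - 4790 = - \frac{20309601}{4240}$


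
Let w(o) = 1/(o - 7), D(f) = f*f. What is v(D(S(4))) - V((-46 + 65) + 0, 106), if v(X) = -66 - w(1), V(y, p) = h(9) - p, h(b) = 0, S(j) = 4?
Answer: 241/6 ≈ 40.167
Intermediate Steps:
D(f) = f²
w(o) = 1/(-7 + o)
V(y, p) = -p (V(y, p) = 0 - p = -p)
v(X) = -395/6 (v(X) = -66 - 1/(-7 + 1) = -66 - 1/(-6) = -66 - 1*(-⅙) = -66 + ⅙ = -395/6)
v(D(S(4))) - V((-46 + 65) + 0, 106) = -395/6 - (-1)*106 = -395/6 - 1*(-106) = -395/6 + 106 = 241/6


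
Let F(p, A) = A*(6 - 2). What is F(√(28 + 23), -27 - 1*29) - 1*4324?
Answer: -4548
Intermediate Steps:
F(p, A) = 4*A (F(p, A) = A*4 = 4*A)
F(√(28 + 23), -27 - 1*29) - 1*4324 = 4*(-27 - 1*29) - 1*4324 = 4*(-27 - 29) - 4324 = 4*(-56) - 4324 = -224 - 4324 = -4548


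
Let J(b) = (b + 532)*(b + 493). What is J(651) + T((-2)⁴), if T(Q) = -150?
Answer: 1353202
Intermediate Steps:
J(b) = (493 + b)*(532 + b) (J(b) = (532 + b)*(493 + b) = (493 + b)*(532 + b))
J(651) + T((-2)⁴) = (262276 + 651² + 1025*651) - 150 = (262276 + 423801 + 667275) - 150 = 1353352 - 150 = 1353202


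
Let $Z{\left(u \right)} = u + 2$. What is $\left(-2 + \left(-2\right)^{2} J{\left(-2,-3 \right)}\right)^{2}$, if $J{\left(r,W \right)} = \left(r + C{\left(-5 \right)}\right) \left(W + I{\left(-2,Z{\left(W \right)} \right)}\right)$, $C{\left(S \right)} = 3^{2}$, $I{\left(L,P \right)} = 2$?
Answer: $900$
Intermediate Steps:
$Z{\left(u \right)} = 2 + u$
$C{\left(S \right)} = 9$
$J{\left(r,W \right)} = \left(2 + W\right) \left(9 + r\right)$ ($J{\left(r,W \right)} = \left(r + 9\right) \left(W + 2\right) = \left(9 + r\right) \left(2 + W\right) = \left(2 + W\right) \left(9 + r\right)$)
$\left(-2 + \left(-2\right)^{2} J{\left(-2,-3 \right)}\right)^{2} = \left(-2 + \left(-2\right)^{2} \left(18 + 2 \left(-2\right) + 9 \left(-3\right) - -6\right)\right)^{2} = \left(-2 + 4 \left(18 - 4 - 27 + 6\right)\right)^{2} = \left(-2 + 4 \left(-7\right)\right)^{2} = \left(-2 - 28\right)^{2} = \left(-30\right)^{2} = 900$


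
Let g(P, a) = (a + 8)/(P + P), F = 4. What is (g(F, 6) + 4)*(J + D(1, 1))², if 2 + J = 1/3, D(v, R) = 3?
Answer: 92/9 ≈ 10.222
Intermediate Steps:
g(P, a) = (8 + a)/(2*P) (g(P, a) = (8 + a)/((2*P)) = (8 + a)*(1/(2*P)) = (8 + a)/(2*P))
J = -5/3 (J = -2 + 1/3 = -2 + ⅓ = -5/3 ≈ -1.6667)
(g(F, 6) + 4)*(J + D(1, 1))² = ((½)*(8 + 6)/4 + 4)*(-5/3 + 3)² = ((½)*(¼)*14 + 4)*(4/3)² = (7/4 + 4)*(16/9) = (23/4)*(16/9) = 92/9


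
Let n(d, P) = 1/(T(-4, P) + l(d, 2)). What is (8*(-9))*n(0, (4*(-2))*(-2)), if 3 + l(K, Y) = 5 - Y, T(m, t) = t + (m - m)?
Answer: -9/2 ≈ -4.5000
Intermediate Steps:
T(m, t) = t (T(m, t) = t + 0 = t)
l(K, Y) = 2 - Y (l(K, Y) = -3 + (5 - Y) = 2 - Y)
n(d, P) = 1/P (n(d, P) = 1/(P + (2 - 1*2)) = 1/(P + (2 - 2)) = 1/(P + 0) = 1/P)
(8*(-9))*n(0, (4*(-2))*(-2)) = (8*(-9))/(((4*(-2))*(-2))) = -72/((-8*(-2))) = -72/16 = -72*1/16 = -9/2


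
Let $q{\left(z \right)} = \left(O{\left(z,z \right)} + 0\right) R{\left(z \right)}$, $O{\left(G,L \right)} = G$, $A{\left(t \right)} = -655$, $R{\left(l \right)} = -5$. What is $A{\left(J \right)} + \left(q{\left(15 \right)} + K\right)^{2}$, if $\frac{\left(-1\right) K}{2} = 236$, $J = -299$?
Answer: $298554$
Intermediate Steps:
$K = -472$ ($K = \left(-2\right) 236 = -472$)
$q{\left(z \right)} = - 5 z$ ($q{\left(z \right)} = \left(z + 0\right) \left(-5\right) = z \left(-5\right) = - 5 z$)
$A{\left(J \right)} + \left(q{\left(15 \right)} + K\right)^{2} = -655 + \left(\left(-5\right) 15 - 472\right)^{2} = -655 + \left(-75 - 472\right)^{2} = -655 + \left(-547\right)^{2} = -655 + 299209 = 298554$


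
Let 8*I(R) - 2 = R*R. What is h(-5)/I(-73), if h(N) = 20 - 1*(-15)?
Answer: 280/5331 ≈ 0.052523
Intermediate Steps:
I(R) = ¼ + R²/8 (I(R) = ¼ + (R*R)/8 = ¼ + R²/8)
h(N) = 35 (h(N) = 20 + 15 = 35)
h(-5)/I(-73) = 35/(¼ + (⅛)*(-73)²) = 35/(¼ + (⅛)*5329) = 35/(¼ + 5329/8) = 35/(5331/8) = 35*(8/5331) = 280/5331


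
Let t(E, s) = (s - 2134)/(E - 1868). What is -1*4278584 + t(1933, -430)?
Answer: -278110524/65 ≈ -4.2786e+6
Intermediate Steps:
t(E, s) = (-2134 + s)/(-1868 + E)
-1*4278584 + t(1933, -430) = -1*4278584 + (-2134 - 430)/(-1868 + 1933) = -4278584 - 2564/65 = -278110524/65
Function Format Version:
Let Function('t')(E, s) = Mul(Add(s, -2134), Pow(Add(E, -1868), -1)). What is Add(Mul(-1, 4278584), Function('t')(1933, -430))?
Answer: Rational(-278110524, 65) ≈ -4.2786e+6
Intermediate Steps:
Function('t')(E, s) = Mul(Pow(Add(-1868, E), -1), Add(-2134, s)) (Function('t')(E, s) = Mul(Add(-2134, s), Pow(Add(-1868, E), -1)) = Mul(Pow(Add(-1868, E), -1), Add(-2134, s)))
Add(Mul(-1, 4278584), Function('t')(1933, -430)) = Add(Mul(-1, 4278584), Mul(Pow(Add(-1868, 1933), -1), Add(-2134, -430))) = Add(-4278584, Mul(Pow(65, -1), -2564)) = Add(-4278584, Mul(Rational(1, 65), -2564)) = Add(-4278584, Rational(-2564, 65)) = Rational(-278110524, 65)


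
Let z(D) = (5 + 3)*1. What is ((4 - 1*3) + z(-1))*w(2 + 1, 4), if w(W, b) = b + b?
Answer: 72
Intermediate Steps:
z(D) = 8 (z(D) = 8*1 = 8)
w(W, b) = 2*b
((4 - 1*3) + z(-1))*w(2 + 1, 4) = ((4 - 1*3) + 8)*(2*4) = ((4 - 3) + 8)*8 = (1 + 8)*8 = 9*8 = 72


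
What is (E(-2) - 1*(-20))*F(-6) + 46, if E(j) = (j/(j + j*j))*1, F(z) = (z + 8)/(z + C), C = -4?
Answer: 211/5 ≈ 42.200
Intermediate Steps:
F(z) = (8 + z)/(-4 + z) (F(z) = (z + 8)/(z - 4) = (8 + z)/(-4 + z))
E(j) = j/(j + j**2) (E(j) = (j/(j + j**2))*1 = j/(j + j**2))
(E(-2) - 1*(-20))*F(-6) + 46 = (1/(1 - 2) - 1*(-20))*((8 - 6)/(-4 - 6)) + 46 = (1/(-1) + 20)*(2/(-10)) + 46 = (-1 + 20)*(-1/10*2) + 46 = 19*(-1/5) + 46 = -19/5 + 46 = 211/5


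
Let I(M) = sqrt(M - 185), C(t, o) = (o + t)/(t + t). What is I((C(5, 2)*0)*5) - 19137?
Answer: -19137 + I*sqrt(185) ≈ -19137.0 + 13.601*I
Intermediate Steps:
C(t, o) = (o + t)/(2*t) (C(t, o) = (o + t)/((2*t)) = (o + t)*(1/(2*t)) = (o + t)/(2*t))
I(M) = sqrt(-185 + M)
I((C(5, 2)*0)*5) - 19137 = sqrt(-185 + (((1/2)*(2 + 5)/5)*0)*5) - 19137 = sqrt(-185 + (((1/2)*(1/5)*7)*0)*5) - 19137 = sqrt(-185 + ((7/10)*0)*5) - 19137 = sqrt(-185 + 0*5) - 19137 = sqrt(-185 + 0) - 19137 = sqrt(-185) - 19137 = I*sqrt(185) - 19137 = -19137 + I*sqrt(185)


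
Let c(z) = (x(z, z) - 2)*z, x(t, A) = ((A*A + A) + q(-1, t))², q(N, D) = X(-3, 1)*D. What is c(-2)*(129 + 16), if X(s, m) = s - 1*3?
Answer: -56260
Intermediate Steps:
X(s, m) = -3 + s (X(s, m) = s - 3 = -3 + s)
q(N, D) = -6*D (q(N, D) = (-3 - 3)*D = -6*D)
x(t, A) = (A + A² - 6*t)² (x(t, A) = ((A*A + A) - 6*t)² = ((A² + A) - 6*t)² = ((A + A²) - 6*t)² = (A + A² - 6*t)²)
c(z) = z*(-2 + (z² - 5*z)²) (c(z) = ((z + z² - 6*z)² - 2)*z = ((z² - 5*z)² - 2)*z = (-2 + (z² - 5*z)²)*z = z*(-2 + (z² - 5*z)²))
c(-2)*(129 + 16) = (-2*(-2 + (-2)²*(-5 - 2)²))*(129 + 16) = -2*(-2 + 4*(-7)²)*145 = -2*(-2 + 4*49)*145 = -2*(-2 + 196)*145 = -2*194*145 = -388*145 = -56260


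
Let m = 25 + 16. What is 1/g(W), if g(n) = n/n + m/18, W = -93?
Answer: 18/59 ≈ 0.30508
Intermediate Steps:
m = 41
g(n) = 59/18 (g(n) = n/n + 41/18 = 1 + 41*(1/18) = 1 + 41/18 = 59/18)
1/g(W) = 1/(59/18) = 18/59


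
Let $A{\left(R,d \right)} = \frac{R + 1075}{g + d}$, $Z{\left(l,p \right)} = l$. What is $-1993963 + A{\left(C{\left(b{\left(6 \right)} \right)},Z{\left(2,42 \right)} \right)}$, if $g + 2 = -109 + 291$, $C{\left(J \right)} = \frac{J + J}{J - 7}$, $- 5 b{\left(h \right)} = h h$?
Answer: $- \frac{25765913489}{12922} \approx -1.994 \cdot 10^{6}$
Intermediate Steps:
$b{\left(h \right)} = - \frac{h^{2}}{5}$ ($b{\left(h \right)} = - \frac{h h}{5} = - \frac{h^{2}}{5}$)
$C{\left(J \right)} = \frac{2 J}{-7 + J}$
$g = 180$ ($g = -2 + \left(-109 + 291\right) = -2 + 182 = 180$)
$A{\left(R,d \right)} = \frac{1075 + R}{180 + d}$ ($A{\left(R,d \right)} = \frac{R + 1075}{180 + d} = \frac{1075 + R}{180 + d}$)
$-1993963 + A{\left(C{\left(b{\left(6 \right)} \right)},Z{\left(2,42 \right)} \right)} = -1993963 + \frac{1075 + \frac{2 \left(- \frac{6^{2}}{5}\right)}{-7 - \frac{6^{2}}{5}}}{180 + 2} = -1993963 + \frac{1075 + \frac{2 \left(\left(- \frac{1}{5}\right) 36\right)}{-7 - \frac{36}{5}}}{182} = -1993963 + \frac{1075 + 2 \left(- \frac{36}{5}\right) \frac{1}{-7 - \frac{36}{5}}}{182} = -1993963 + \frac{1075 + 2 \left(- \frac{36}{5}\right) \frac{1}{- \frac{71}{5}}}{182} = -1993963 + \frac{1075 + 2 \left(- \frac{36}{5}\right) \left(- \frac{5}{71}\right)}{182} = -1993963 + \frac{1075 + \frac{72}{71}}{182} = -1993963 + \frac{1}{182} \cdot \frac{76397}{71} = -1993963 + \frac{76397}{12922} = - \frac{25765913489}{12922}$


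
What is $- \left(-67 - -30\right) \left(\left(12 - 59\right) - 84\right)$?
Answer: $-4847$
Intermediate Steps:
$- \left(-67 - -30\right) \left(\left(12 - 59\right) - 84\right) = - \left(-67 + 30\right) \left(\left(12 - 59\right) - 84\right) = - \left(-37\right) \left(-47 - 84\right) = - \left(-37\right) \left(-131\right) = \left(-1\right) 4847 = -4847$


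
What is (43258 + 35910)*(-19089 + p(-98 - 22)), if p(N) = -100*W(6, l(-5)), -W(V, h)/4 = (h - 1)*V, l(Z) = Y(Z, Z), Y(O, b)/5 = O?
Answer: -6451321152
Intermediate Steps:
Y(O, b) = 5*O
l(Z) = 5*Z
W(V, h) = -4*V*(-1 + h) (W(V, h) = -4*(h - 1)*V = -4*(-1 + h)*V = -4*V*(-1 + h))
p(N) = -62400 (p(N) = -400*6*(1 - 5*(-5)) = -400*6*(1 - 1*(-25)) = -400*6*(1 + 25) = -400*6*26 = -100*624 = -62400)
(43258 + 35910)*(-19089 + p(-98 - 22)) = (43258 + 35910)*(-19089 - 62400) = 79168*(-81489) = -6451321152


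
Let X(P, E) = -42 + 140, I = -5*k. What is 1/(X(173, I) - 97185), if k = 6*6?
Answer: -1/97087 ≈ -1.0300e-5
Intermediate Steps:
k = 36
I = -180 (I = -5*36 = -180)
X(P, E) = 98
1/(X(173, I) - 97185) = 1/(98 - 97185) = 1/(-97087) = -1/97087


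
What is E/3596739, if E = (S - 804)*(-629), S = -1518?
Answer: 486846/1198913 ≈ 0.40607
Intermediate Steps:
E = 1460538 (E = (-1518 - 804)*(-629) = -2322*(-629) = 1460538)
E/3596739 = 1460538/3596739 = 1460538*(1/3596739) = 486846/1198913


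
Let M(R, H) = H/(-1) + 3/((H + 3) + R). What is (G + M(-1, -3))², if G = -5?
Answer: 25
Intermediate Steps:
M(R, H) = -H + 3/(3 + H + R) (M(R, H) = H*(-1) + 3/((3 + H) + R) = -H + 3/(3 + H + R))
(G + M(-1, -3))² = (-5 + (3 - 1*(-3)² - 3*(-3) - 1*(-3)*(-1))/(3 - 3 - 1))² = (-5 + (3 - 1*9 + 9 - 3)/(-1))² = (-5 - (3 - 9 + 9 - 3))² = (-5 - 1*0)² = (-5 + 0)² = (-5)² = 25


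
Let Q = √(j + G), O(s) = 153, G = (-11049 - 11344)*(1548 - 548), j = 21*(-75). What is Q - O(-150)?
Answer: -153 + 5*I*√895783 ≈ -153.0 + 4732.3*I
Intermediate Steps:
j = -1575
G = -22393000 (G = -22393*1000 = -22393000)
Q = 5*I*√895783 (Q = √(-1575 - 22393000) = √(-22394575) = 5*I*√895783 ≈ 4732.3*I)
Q - O(-150) = 5*I*√895783 - 1*153 = 5*I*√895783 - 153 = -153 + 5*I*√895783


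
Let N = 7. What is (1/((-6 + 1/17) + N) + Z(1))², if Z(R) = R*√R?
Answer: 1225/324 ≈ 3.7809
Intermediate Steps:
Z(R) = R^(3/2)
(1/((-6 + 1/17) + N) + Z(1))² = (1/((-6 + 1/17) + 7) + 1^(3/2))² = (1/((-6 + 1/17) + 7) + 1)² = (1/(-101/17 + 7) + 1)² = (1/(18/17) + 1)² = (17/18 + 1)² = (35/18)² = 1225/324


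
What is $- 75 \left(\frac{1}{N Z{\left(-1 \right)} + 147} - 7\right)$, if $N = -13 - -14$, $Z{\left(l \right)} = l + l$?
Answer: $\frac{15210}{29} \approx 524.48$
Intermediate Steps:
$Z{\left(l \right)} = 2 l$
$N = 1$ ($N = -13 + 14 = 1$)
$- 75 \left(\frac{1}{N Z{\left(-1 \right)} + 147} - 7\right) = - 75 \left(\frac{1}{1 \cdot 2 \left(-1\right) + 147} - 7\right) = - 75 \left(\frac{1}{1 \left(-2\right) + 147} - 7\right) = - 75 \left(\frac{1}{-2 + 147} - 7\right) = - 75 \left(\frac{1}{145} - 7\right) = \left(-75\right) \left(- \frac{1014}{145}\right) = \frac{15210}{29}$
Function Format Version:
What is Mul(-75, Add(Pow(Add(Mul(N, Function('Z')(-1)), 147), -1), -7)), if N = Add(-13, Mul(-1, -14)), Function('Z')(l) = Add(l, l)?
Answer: Rational(15210, 29) ≈ 524.48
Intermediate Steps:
Function('Z')(l) = Mul(2, l)
N = 1 (N = Add(-13, 14) = 1)
Mul(-75, Add(Pow(Add(Mul(N, Function('Z')(-1)), 147), -1), -7)) = Mul(-75, Add(Pow(Add(Mul(1, Mul(2, -1)), 147), -1), -7)) = Mul(-75, Add(Pow(Add(Mul(1, -2), 147), -1), -7)) = Mul(-75, Add(Pow(Add(-2, 147), -1), -7)) = Mul(-75, Add(Pow(145, -1), -7)) = Mul(-75, Add(Rational(1, 145), -7)) = Mul(-75, Rational(-1014, 145)) = Rational(15210, 29)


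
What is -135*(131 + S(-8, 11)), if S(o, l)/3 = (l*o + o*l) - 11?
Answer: 58050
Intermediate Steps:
S(o, l) = -33 + 6*l*o (S(o, l) = 3*((l*o + o*l) - 11) = 3*((l*o + l*o) - 11) = 3*(2*l*o - 11) = 3*(-11 + 2*l*o) = -33 + 6*l*o)
-135*(131 + S(-8, 11)) = -135*(131 + (-33 + 6*11*(-8))) = -135*(131 + (-33 - 528)) = -135*(131 - 561) = -135*(-430) = 58050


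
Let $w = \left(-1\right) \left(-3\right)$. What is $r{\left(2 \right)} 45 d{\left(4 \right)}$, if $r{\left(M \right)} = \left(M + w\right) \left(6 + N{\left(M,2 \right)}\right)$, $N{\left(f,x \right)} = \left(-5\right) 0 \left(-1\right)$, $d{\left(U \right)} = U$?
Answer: $5400$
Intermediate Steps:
$w = 3$
$N{\left(f,x \right)} = 0$ ($N{\left(f,x \right)} = 0 \left(-1\right) = 0$)
$r{\left(M \right)} = 18 + 6 M$ ($r{\left(M \right)} = \left(M + 3\right) \left(6 + 0\right) = \left(3 + M\right) 6 = 18 + 6 M$)
$r{\left(2 \right)} 45 d{\left(4 \right)} = \left(18 + 6 \cdot 2\right) 45 \cdot 4 = \left(18 + 12\right) 45 \cdot 4 = 30 \cdot 45 \cdot 4 = 1350 \cdot 4 = 5400$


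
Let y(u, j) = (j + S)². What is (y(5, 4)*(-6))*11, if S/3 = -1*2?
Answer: -264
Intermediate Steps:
S = -6 (S = 3*(-1*2) = 3*(-2) = -6)
y(u, j) = (-6 + j)² (y(u, j) = (j - 6)² = (-6 + j)²)
(y(5, 4)*(-6))*11 = ((-6 + 4)²*(-6))*11 = ((-2)²*(-6))*11 = (4*(-6))*11 = -24*11 = -264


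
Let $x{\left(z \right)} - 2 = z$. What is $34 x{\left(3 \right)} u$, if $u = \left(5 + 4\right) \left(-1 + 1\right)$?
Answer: $0$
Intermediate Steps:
$u = 0$ ($u = 9 \cdot 0 = 0$)
$x{\left(z \right)} = 2 + z$
$34 x{\left(3 \right)} u = 34 \left(2 + 3\right) 0 = 34 \cdot 5 \cdot 0 = 170 \cdot 0 = 0$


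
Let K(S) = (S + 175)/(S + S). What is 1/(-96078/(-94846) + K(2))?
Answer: 189692/8586027 ≈ 0.022093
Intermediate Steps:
K(S) = (175 + S)/(2*S) (K(S) = (175 + S)/((2*S)) = (175 + S)*(1/(2*S)) = (175 + S)/(2*S))
1/(-96078/(-94846) + K(2)) = 1/(-96078/(-94846) + (½)*(175 + 2)/2) = 1/(-96078*(-1/94846) + (½)*(½)*177) = 1/(48039/47423 + 177/4) = 1/(8586027/189692) = 189692/8586027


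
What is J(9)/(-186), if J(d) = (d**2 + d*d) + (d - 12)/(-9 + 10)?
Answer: -53/62 ≈ -0.85484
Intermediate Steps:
J(d) = -12 + d + 2*d**2 (J(d) = (d**2 + d**2) + (-12 + d)/1 = 2*d**2 + (-12 + d)*1 = 2*d**2 + (-12 + d) = -12 + d + 2*d**2)
J(9)/(-186) = (-12 + 9 + 2*9**2)/(-186) = (-12 + 9 + 2*81)*(-1/186) = (-12 + 9 + 162)*(-1/186) = 159*(-1/186) = -53/62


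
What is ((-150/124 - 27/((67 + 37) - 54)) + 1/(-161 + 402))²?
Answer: 106289692441/34884900625 ≈ 3.0469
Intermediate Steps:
((-150/124 - 27/((67 + 37) - 54)) + 1/(-161 + 402))² = ((-150*1/124 - 27/(104 - 54)) + 1/241)² = ((-75/62 - 27/50) + 1/241)² = (-1356/775 + 1/241)² = (-326021/186775)² = 106289692441/34884900625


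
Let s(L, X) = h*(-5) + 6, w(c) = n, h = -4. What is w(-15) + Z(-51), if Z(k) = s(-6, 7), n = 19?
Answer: 45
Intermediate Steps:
w(c) = 19
s(L, X) = 26 (s(L, X) = -4*(-5) + 6 = 20 + 6 = 26)
Z(k) = 26
w(-15) + Z(-51) = 19 + 26 = 45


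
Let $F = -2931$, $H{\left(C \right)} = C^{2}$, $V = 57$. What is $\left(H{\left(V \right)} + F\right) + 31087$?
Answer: $31405$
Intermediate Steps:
$\left(H{\left(V \right)} + F\right) + 31087 = \left(57^{2} - 2931\right) + 31087 = \left(3249 - 2931\right) + 31087 = 318 + 31087 = 31405$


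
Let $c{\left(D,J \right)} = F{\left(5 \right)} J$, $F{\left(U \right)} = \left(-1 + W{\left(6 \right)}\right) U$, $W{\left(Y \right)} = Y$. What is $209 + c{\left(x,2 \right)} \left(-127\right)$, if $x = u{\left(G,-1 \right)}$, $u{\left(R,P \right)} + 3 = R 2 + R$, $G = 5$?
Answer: $-6141$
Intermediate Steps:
$u{\left(R,P \right)} = -3 + 3 R$ ($u{\left(R,P \right)} = -3 + \left(R 2 + R\right) = -3 + \left(2 R + R\right) = -3 + 3 R$)
$x = 12$ ($x = -3 + 3 \cdot 5 = -3 + 15 = 12$)
$F{\left(U \right)} = 5 U$ ($F{\left(U \right)} = \left(-1 + 6\right) U = 5 U$)
$c{\left(D,J \right)} = 25 J$ ($c{\left(D,J \right)} = 5 \cdot 5 J = 25 J$)
$209 + c{\left(x,2 \right)} \left(-127\right) = 209 + 25 \cdot 2 \left(-127\right) = 209 + 50 \left(-127\right) = 209 - 6350 = -6141$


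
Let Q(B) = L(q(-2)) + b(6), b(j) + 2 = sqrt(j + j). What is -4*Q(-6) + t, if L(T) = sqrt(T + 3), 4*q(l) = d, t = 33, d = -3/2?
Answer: 41 - sqrt(42) - 8*sqrt(3) ≈ 20.663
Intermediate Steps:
d = -3/2 (d = -3*1/2 = -3/2 ≈ -1.5000)
q(l) = -3/8 (q(l) = (1/4)*(-3/2) = -3/8)
b(j) = -2 + sqrt(2)*sqrt(j) (b(j) = -2 + sqrt(j + j) = -2 + sqrt(2*j) = -2 + sqrt(2)*sqrt(j))
L(T) = sqrt(3 + T)
Q(B) = -2 + 2*sqrt(3) + sqrt(42)/4 (Q(B) = sqrt(3 - 3/8) + (-2 + sqrt(2)*sqrt(6)) = sqrt(21/8) + (-2 + 2*sqrt(3)) = sqrt(42)/4 + (-2 + 2*sqrt(3)) = -2 + 2*sqrt(3) + sqrt(42)/4)
-4*Q(-6) + t = -4*(-2 + 2*sqrt(3) + sqrt(42)/4) + 33 = (8 - sqrt(42) - 8*sqrt(3)) + 33 = 41 - sqrt(42) - 8*sqrt(3)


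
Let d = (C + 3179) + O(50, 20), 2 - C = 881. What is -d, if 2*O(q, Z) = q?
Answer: -2325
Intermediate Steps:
C = -879 (C = 2 - 1*881 = 2 - 881 = -879)
O(q, Z) = q/2
d = 2325 (d = (-879 + 3179) + (1/2)*50 = 2300 + 25 = 2325)
-d = -1*2325 = -2325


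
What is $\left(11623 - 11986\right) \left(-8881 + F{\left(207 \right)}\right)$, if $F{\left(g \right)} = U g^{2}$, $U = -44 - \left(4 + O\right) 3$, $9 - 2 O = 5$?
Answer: $967583397$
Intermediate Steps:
$O = 2$ ($O = \frac{9}{2} - \frac{5}{2} = 2$)
$U = -62$ ($U = -44 - \left(4 + 2\right) 3 = -44 - 6 \cdot 3 = -44 - 18 = -62$)
$F{\left(g \right)} = - 62 g^{2}$
$\left(11623 - 11986\right) \left(-8881 + F{\left(207 \right)}\right) = \left(11623 - 11986\right) \left(-8881 - 62 \cdot 207^{2}\right) = - 363 \left(-8881 - 2656638\right) = \left(-363\right) \left(-2665519\right) = 967583397$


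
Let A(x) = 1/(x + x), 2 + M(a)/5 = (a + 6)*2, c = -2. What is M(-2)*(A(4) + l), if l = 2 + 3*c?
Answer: -465/4 ≈ -116.25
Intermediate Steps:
M(a) = 50 + 10*a (M(a) = -10 + 5*((a + 6)*2) = -10 + 5*((6 + a)*2) = -10 + 5*(12 + 2*a) = -10 + (60 + 10*a) = 50 + 10*a)
A(x) = 1/(2*x)
l = -4 (l = 2 + 3*(-2) = 2 - 6 = -4)
M(-2)*(A(4) + l) = (50 + 10*(-2))*((½)/4 - 4) = (50 - 20)*((½)*(¼) - 4) = 30*(⅛ - 4) = 30*(-31/8) = -465/4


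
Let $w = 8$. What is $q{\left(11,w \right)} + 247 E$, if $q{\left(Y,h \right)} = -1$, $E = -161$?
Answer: $-39768$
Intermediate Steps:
$q{\left(11,w \right)} + 247 E = -1 + 247 \left(-161\right) = -1 - 39767 = -39768$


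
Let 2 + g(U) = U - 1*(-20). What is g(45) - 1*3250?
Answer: -3187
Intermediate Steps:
g(U) = 18 + U (g(U) = -2 + (U - 1*(-20)) = -2 + (U + 20) = -2 + (20 + U) = 18 + U)
g(45) - 1*3250 = (18 + 45) - 1*3250 = 63 - 3250 = -3187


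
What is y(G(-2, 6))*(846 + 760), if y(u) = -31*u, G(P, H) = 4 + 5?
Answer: -448074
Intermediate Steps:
G(P, H) = 9
y(G(-2, 6))*(846 + 760) = (-31*9)*(846 + 760) = -279*1606 = -448074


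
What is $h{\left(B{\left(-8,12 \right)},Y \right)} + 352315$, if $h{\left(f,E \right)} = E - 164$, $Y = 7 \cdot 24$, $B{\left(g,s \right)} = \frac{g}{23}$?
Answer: $352319$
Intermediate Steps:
$B{\left(g,s \right)} = \frac{g}{23}$ ($B{\left(g,s \right)} = g \frac{1}{23} = \frac{g}{23}$)
$Y = 168$
$h{\left(f,E \right)} = -164 + E$
$h{\left(B{\left(-8,12 \right)},Y \right)} + 352315 = \left(-164 + 168\right) + 352315 = 4 + 352315 = 352319$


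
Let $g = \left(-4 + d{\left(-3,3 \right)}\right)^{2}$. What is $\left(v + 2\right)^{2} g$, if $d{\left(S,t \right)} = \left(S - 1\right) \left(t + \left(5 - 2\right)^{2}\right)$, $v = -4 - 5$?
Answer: $132496$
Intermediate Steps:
$v = -9$ ($v = -4 - 5 = -9$)
$d{\left(S,t \right)} = \left(-1 + S\right) \left(9 + t\right)$ ($d{\left(S,t \right)} = \left(-1 + S\right) \left(t + 3^{2}\right) = \left(-1 + S\right) \left(t + 9\right) = \left(-1 + S\right) \left(9 + t\right)$)
$g = 2704$ ($g = \left(-4 - 48\right)^{2} = \left(-52\right)^{2} = 2704$)
$\left(v + 2\right)^{2} g = \left(-9 + 2\right)^{2} \cdot 2704 = \left(-7\right)^{2} \cdot 2704 = 49 \cdot 2704 = 132496$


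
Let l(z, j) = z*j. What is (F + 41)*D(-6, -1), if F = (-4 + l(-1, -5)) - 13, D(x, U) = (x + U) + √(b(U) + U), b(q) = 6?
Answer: -203 + 29*√5 ≈ -138.15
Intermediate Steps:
l(z, j) = j*z
D(x, U) = U + x + √(6 + U) (D(x, U) = (x + U) + √(6 + U) = (U + x) + √(6 + U) = U + x + √(6 + U))
F = -12 (F = (-4 - 5*(-1)) - 13 = (-4 + 5) - 13 = 1 - 13 = -12)
(F + 41)*D(-6, -1) = (-12 + 41)*(-1 - 6 + √(6 - 1)) = 29*(-1 - 6 + √5) = 29*(-7 + √5) = -203 + 29*√5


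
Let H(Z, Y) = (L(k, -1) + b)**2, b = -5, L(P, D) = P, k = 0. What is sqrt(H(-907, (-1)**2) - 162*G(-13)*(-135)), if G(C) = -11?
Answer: I*sqrt(240545) ≈ 490.45*I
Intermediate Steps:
H(Z, Y) = 25 (H(Z, Y) = (0 - 5)**2 = (-5)**2 = 25)
sqrt(H(-907, (-1)**2) - 162*G(-13)*(-135)) = sqrt(25 - 162*(-11)*(-135)) = sqrt(25 + 1782*(-135)) = sqrt(25 - 240570) = sqrt(-240545) = I*sqrt(240545)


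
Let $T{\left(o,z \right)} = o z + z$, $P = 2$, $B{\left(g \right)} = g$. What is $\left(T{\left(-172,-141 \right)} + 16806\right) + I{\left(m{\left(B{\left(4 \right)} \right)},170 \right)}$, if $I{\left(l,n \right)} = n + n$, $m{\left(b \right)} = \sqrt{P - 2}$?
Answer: $41257$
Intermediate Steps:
$m{\left(b \right)} = 0$ ($m{\left(b \right)} = \sqrt{2 - 2} = \sqrt{0} = 0$)
$I{\left(l,n \right)} = 2 n$
$T{\left(o,z \right)} = z + o z$
$\left(T{\left(-172,-141 \right)} + 16806\right) + I{\left(m{\left(B{\left(4 \right)} \right)},170 \right)} = \left(- 141 \left(1 - 172\right) + 16806\right) + 2 \cdot 170 = \left(\left(-141\right) \left(-171\right) + 16806\right) + 340 = \left(24111 + 16806\right) + 340 = 40917 + 340 = 41257$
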